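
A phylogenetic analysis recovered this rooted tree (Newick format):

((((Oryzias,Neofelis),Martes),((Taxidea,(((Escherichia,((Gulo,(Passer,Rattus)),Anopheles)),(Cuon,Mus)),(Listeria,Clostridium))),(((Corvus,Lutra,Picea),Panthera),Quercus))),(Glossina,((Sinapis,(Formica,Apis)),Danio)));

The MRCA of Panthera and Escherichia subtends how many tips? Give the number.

The MRCA of Panthera and Escherichia is the node subtending ((Taxidea,(((Escherichia,((Gulo,(Passer,Rattus)),Anopheles)),(Cuon,Mus)),(Listeria,Clostridium))),(((Corvus,Lutra,Picea),Panthera),Quercus)).
That clade contains 15 terminal taxa: Anopheles, Clostridium, Corvus, Cuon, Escherichia, Gulo, Listeria, Lutra, Mus, Panthera, Passer, Picea, Quercus, Rattus, Taxidea.

15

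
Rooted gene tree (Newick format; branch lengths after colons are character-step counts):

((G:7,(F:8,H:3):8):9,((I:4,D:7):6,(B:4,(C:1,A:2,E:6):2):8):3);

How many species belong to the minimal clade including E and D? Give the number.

The MRCA of E and D is the node subtending ((I,D),(B,(C,A,E))).
That clade contains 6 terminal taxa: A, B, C, D, E, I.

6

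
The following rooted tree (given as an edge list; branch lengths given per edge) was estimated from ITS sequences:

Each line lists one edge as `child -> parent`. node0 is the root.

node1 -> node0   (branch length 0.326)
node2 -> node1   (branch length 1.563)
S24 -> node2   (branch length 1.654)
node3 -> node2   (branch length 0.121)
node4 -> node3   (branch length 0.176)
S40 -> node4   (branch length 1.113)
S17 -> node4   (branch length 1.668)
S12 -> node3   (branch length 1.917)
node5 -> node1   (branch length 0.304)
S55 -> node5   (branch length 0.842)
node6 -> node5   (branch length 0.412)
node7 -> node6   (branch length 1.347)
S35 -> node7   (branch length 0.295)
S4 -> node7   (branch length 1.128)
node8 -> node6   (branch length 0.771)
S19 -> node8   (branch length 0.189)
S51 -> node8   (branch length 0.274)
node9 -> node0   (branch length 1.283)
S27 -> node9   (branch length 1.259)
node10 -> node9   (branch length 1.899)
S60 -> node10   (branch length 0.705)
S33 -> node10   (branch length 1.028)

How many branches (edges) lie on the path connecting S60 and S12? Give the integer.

The MRCA of S60 and S12 is the root of the tree.
From S60 up to that node: 3 branches. From S12 up to the same node: 4 branches. Total: 3 + 4 = 7.

7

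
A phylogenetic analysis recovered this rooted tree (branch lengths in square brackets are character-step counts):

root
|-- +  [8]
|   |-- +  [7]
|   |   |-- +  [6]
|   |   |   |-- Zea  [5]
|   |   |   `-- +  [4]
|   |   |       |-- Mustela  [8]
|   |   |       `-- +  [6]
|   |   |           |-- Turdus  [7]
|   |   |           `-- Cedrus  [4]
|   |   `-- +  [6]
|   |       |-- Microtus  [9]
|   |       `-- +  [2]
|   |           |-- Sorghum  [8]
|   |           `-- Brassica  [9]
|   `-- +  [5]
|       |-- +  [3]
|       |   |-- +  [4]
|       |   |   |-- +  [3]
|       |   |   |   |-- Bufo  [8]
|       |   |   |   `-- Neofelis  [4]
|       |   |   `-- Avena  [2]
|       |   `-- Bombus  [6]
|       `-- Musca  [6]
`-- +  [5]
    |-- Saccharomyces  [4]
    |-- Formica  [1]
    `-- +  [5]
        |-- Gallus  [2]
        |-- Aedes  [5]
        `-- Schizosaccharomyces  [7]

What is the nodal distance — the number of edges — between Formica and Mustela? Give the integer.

The MRCA of Formica and Mustela is the root of the tree.
From Formica up to that node: 2 branches. From Mustela up to the same node: 5 branches. Total: 2 + 5 = 7.

7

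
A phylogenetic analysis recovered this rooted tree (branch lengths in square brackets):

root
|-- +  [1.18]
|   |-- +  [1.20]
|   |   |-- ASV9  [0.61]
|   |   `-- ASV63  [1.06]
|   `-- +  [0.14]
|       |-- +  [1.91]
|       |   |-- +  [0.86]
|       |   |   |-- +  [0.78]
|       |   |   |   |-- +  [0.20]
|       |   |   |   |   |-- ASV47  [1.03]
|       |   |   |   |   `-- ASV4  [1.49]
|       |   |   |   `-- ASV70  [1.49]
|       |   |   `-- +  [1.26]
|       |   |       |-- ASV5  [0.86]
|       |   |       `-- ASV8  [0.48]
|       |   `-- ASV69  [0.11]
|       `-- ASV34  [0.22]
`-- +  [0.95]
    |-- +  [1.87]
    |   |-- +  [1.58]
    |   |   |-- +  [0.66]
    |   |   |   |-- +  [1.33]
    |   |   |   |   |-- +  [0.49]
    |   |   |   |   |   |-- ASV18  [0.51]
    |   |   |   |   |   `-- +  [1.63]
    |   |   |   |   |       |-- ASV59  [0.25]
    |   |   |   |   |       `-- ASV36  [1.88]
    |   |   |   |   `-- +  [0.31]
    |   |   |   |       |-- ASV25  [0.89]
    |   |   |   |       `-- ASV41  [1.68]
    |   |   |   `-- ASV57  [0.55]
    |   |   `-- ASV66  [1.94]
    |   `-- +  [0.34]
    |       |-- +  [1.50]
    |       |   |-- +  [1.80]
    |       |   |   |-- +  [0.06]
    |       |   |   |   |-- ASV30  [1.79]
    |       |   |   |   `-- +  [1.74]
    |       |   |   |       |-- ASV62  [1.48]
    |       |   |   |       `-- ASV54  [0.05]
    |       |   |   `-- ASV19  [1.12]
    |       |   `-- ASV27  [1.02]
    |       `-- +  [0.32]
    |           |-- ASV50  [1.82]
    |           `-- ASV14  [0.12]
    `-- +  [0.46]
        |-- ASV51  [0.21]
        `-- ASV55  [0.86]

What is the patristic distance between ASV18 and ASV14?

The path runs ASV18 → … → MRCA → … → ASV14; the MRCA is the node subtending (((((ASV18,(ASV59,ASV36)),(ASV25,ASV41)),ASV57),ASV66),((((ASV30,(ASV62,ASV54)),ASV19),ASV27),(ASV50,ASV14))).
Branch lengths along that path: 0.51 + 0.49 + 1.33 + 0.66 + 1.58 + 0.34 + 0.32 + 0.12 = 5.35.

5.35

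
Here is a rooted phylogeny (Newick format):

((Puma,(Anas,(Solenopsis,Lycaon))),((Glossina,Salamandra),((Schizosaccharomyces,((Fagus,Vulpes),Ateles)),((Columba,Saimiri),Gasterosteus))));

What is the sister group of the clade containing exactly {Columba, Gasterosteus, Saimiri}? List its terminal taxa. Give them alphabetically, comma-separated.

Ateles, Fagus, Schizosaccharomyces, Vulpes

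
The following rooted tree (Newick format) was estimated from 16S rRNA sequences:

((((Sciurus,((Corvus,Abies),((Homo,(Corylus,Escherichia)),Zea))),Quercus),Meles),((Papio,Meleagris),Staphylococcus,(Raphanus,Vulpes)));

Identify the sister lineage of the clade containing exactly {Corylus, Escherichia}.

Homo

The clade containing exactly {Corylus, Escherichia} attaches to the tree at the node subtending (Homo,(Corylus,Escherichia)).
The other lineage descending from that same node — the sister group — is the single tip Homo.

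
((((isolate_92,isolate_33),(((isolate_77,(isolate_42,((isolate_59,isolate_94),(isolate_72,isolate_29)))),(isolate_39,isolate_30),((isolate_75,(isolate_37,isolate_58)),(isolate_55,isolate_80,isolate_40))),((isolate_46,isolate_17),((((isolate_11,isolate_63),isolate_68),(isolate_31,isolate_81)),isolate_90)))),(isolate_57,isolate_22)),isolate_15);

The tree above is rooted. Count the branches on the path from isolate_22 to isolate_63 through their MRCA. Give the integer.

10

The MRCA of isolate_22 and isolate_63 is the node subtending (((isolate_92,isolate_33),(((isolate_77,(isolate_42,((isolate_59,isolate_94),(isolate_72,isolate_29)))),(isolate_39,isolate_30),((isolate_75,(isolate_37,isolate_58)),(isolate_55,isolate_80,isolate_40))),((isolate_46,isolate_17),((((isolate_11,isolate_63),isolate_68),(isolate_31,isolate_81)),isolate_90)))),(isolate_57,isolate_22)).
From isolate_22 up to that node: 2 branches. From isolate_63 up to the same node: 8 branches. Total: 2 + 8 = 10.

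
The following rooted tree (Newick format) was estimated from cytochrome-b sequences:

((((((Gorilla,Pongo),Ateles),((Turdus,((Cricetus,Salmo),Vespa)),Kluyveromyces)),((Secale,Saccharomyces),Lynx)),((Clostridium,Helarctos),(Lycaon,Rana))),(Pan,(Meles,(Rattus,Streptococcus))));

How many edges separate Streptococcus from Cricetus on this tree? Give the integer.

The MRCA of Streptococcus and Cricetus is the root of the tree.
From Streptococcus up to that node: 4 branches. From Cricetus up to the same node: 8 branches. Total: 4 + 8 = 12.

12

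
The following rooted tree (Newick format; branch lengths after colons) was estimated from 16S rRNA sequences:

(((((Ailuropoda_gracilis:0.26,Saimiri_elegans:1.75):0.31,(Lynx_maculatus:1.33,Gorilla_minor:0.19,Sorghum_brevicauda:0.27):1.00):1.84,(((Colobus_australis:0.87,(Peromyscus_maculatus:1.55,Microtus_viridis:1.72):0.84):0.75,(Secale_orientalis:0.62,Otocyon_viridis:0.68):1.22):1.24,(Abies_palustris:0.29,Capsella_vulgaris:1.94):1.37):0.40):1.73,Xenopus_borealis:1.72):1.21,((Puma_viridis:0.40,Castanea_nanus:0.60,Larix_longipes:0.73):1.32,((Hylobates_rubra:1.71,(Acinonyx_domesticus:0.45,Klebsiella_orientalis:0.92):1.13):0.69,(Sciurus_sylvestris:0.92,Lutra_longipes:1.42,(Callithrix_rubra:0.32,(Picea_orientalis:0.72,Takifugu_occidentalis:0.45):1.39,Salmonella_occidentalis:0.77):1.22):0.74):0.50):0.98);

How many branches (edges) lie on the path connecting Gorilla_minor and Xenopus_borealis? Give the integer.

5

The MRCA of Gorilla_minor and Xenopus_borealis is the node subtending ((((Ailuropoda_gracilis,Saimiri_elegans),(Lynx_maculatus,Gorilla_minor,Sorghum_brevicauda)),(((Colobus_australis,(Peromyscus_maculatus,Microtus_viridis)),(Secale_orientalis,Otocyon_viridis)),(Abies_palustris,Capsella_vulgaris))),Xenopus_borealis).
From Gorilla_minor up to that node: 4 branches. From Xenopus_borealis up to the same node: 1 branch. Total: 4 + 1 = 5.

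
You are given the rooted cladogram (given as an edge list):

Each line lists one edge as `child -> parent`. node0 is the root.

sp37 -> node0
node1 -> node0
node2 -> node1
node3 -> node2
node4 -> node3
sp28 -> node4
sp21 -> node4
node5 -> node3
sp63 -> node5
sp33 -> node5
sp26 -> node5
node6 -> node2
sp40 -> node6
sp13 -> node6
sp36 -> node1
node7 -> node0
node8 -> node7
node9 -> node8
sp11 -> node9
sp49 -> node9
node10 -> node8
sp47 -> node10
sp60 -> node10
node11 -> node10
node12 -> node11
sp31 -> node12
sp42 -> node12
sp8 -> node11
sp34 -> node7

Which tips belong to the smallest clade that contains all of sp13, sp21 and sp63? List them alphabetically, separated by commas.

sp13, sp21, sp26, sp28, sp33, sp40, sp63

Tracing sp13: it sits inside (sp40,sp13).
Tracing sp21: it sits inside (sp28,sp21).
Tracing sp63: it sits inside (sp63,sp33,sp26).
The smallest clade enclosing all 3 is (((sp28,sp21),(sp63,sp33,sp26)),(sp40,sp13)); the answer is its 7 terminal taxa in alphabetical order.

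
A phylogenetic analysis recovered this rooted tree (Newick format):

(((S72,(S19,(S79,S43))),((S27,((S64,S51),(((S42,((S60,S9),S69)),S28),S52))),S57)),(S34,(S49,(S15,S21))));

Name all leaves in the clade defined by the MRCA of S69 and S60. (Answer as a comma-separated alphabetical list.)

Tracing S69: it sits inside ((S60,S9),S69).
Tracing S60: it sits inside (S60,S9).
The smallest clade enclosing both is ((S60,S9),S69); the answer is its 3 terminal taxa in alphabetical order.

S60, S69, S9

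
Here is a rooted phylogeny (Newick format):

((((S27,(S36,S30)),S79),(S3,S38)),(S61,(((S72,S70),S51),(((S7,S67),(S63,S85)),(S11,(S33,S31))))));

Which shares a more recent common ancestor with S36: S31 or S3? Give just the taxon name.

The MRCA of S36 and S3 subtends (((S27,(S36,S30)),S79),(S3,S38)) (6 taxa).
The MRCA of S36 and S31 is the root, subtending the entire tree (17 taxa).
The first is nested inside the second, so S36 shares a more recent common ancestor with S3.

S3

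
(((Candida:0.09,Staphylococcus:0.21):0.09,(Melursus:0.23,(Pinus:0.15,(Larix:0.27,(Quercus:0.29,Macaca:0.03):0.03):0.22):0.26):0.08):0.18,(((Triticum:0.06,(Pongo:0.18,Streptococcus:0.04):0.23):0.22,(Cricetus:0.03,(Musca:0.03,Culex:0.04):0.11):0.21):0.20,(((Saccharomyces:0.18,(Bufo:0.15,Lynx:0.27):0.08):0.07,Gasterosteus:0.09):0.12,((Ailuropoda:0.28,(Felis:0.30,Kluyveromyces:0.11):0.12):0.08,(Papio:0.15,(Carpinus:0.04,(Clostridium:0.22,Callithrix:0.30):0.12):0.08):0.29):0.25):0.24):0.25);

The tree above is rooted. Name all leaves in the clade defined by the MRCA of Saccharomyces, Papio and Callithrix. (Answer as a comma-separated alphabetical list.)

Ailuropoda, Bufo, Callithrix, Carpinus, Clostridium, Felis, Gasterosteus, Kluyveromyces, Lynx, Papio, Saccharomyces

Tracing Saccharomyces: it sits inside (Saccharomyces,(Bufo,Lynx)).
Tracing Papio: it sits inside (Papio,(Carpinus,(Clostridium,Callithrix))).
Tracing Callithrix: it sits inside (Clostridium,Callithrix).
The smallest clade enclosing all 3 is (((Saccharomyces,(Bufo,Lynx)),Gasterosteus),((Ailuropoda,(Felis,Kluyveromyces)),(Papio,(Carpinus,(Clostridium,Callithrix))))); the answer is its 11 terminal taxa in alphabetical order.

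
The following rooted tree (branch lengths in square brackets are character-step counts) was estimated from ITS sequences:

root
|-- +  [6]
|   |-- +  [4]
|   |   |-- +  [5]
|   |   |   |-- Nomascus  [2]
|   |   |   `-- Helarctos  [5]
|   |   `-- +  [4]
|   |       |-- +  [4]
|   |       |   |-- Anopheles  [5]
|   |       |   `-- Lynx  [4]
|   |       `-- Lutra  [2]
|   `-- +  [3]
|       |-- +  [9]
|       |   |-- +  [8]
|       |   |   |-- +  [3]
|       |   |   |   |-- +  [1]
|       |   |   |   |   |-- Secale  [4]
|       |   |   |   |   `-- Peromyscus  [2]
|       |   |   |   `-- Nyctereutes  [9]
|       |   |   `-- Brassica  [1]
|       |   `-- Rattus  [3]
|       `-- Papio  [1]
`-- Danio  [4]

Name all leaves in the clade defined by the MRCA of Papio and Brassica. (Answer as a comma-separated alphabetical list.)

Brassica, Nyctereutes, Papio, Peromyscus, Rattus, Secale

Tracing Papio: it sits inside (((((Secale,Peromyscus),Nyctereutes),Brassica),Rattus),Papio).
Tracing Brassica: it sits inside (((Secale,Peromyscus),Nyctereutes),Brassica).
The smallest clade enclosing both is (((((Secale,Peromyscus),Nyctereutes),Brassica),Rattus),Papio); the answer is its 6 terminal taxa in alphabetical order.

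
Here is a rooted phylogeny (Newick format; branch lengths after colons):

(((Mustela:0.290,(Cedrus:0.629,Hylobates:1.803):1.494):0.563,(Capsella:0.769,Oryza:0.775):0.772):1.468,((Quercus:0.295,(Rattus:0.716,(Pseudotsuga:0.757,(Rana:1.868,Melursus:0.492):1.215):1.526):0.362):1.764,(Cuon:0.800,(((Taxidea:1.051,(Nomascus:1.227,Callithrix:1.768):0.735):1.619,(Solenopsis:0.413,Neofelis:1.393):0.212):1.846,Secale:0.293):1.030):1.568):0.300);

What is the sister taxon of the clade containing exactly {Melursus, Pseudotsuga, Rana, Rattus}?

Quercus

The clade containing exactly {Melursus, Pseudotsuga, Rana, Rattus} attaches to the tree at the node subtending (Quercus,(Rattus,(Pseudotsuga,(Rana,Melursus)))).
The other lineage descending from that same node — the sister group — is the single tip Quercus.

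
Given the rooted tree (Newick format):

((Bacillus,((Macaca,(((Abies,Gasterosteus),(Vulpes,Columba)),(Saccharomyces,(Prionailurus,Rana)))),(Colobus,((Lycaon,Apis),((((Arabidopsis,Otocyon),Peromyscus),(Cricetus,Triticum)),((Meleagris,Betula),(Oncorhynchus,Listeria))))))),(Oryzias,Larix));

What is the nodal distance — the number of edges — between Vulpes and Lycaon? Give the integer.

The MRCA of Vulpes and Lycaon is the node subtending ((Macaca,(((Abies,Gasterosteus),(Vulpes,Columba)),(Saccharomyces,(Prionailurus,Rana)))),(Colobus,((Lycaon,Apis),((((Arabidopsis,Otocyon),Peromyscus),(Cricetus,Triticum)),((Meleagris,Betula),(Oncorhynchus,Listeria)))))).
From Vulpes up to that node: 5 branches. From Lycaon up to the same node: 4 branches. Total: 5 + 4 = 9.

9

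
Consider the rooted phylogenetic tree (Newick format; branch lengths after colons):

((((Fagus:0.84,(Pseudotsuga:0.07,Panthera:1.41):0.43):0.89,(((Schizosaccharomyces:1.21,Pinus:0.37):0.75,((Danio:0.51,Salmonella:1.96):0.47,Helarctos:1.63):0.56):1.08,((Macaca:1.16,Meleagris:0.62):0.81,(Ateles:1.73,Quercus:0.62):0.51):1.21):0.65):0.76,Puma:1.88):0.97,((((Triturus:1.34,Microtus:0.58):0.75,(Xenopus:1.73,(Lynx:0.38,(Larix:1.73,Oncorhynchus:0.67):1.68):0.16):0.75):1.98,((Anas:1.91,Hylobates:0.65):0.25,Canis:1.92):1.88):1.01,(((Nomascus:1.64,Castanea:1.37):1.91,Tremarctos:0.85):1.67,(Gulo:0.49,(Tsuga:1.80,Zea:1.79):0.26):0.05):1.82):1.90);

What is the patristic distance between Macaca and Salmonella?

7.25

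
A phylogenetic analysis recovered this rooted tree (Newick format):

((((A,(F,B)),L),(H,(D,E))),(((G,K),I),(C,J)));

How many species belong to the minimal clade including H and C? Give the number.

The MRCA of H and C is the root, so the clade is the entire tree.
That clade contains 12 terminal taxa: A, B, C, D, E, F, G, H, I, J, K, L.

12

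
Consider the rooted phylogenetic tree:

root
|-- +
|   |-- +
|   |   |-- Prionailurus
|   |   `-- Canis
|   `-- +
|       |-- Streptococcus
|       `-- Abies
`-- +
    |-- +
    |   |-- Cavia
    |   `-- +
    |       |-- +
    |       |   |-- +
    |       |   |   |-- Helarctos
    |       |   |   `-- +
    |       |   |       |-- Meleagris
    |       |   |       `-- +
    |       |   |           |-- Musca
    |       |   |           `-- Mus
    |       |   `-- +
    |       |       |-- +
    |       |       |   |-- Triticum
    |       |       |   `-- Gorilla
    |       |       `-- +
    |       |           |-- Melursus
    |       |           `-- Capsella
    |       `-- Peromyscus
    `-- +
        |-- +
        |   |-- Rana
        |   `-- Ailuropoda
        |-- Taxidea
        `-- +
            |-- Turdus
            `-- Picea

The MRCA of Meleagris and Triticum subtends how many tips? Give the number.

8

The MRCA of Meleagris and Triticum is the node subtending ((Helarctos,(Meleagris,(Musca,Mus))),((Triticum,Gorilla),(Melursus,Capsella))).
That clade contains 8 terminal taxa: Capsella, Gorilla, Helarctos, Meleagris, Melursus, Mus, Musca, Triticum.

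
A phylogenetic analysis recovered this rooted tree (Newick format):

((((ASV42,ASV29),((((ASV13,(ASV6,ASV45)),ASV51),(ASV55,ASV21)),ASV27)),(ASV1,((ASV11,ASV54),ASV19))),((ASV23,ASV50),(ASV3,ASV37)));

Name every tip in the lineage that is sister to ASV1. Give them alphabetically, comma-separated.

ASV1 attaches to the tree at the node subtending (ASV1,((ASV11,ASV54),ASV19)).
The other lineage descending from that same node — the sister group — is ((ASV11,ASV54),ASV19); its 3 tips in alphabetical order are the answer.

ASV11, ASV19, ASV54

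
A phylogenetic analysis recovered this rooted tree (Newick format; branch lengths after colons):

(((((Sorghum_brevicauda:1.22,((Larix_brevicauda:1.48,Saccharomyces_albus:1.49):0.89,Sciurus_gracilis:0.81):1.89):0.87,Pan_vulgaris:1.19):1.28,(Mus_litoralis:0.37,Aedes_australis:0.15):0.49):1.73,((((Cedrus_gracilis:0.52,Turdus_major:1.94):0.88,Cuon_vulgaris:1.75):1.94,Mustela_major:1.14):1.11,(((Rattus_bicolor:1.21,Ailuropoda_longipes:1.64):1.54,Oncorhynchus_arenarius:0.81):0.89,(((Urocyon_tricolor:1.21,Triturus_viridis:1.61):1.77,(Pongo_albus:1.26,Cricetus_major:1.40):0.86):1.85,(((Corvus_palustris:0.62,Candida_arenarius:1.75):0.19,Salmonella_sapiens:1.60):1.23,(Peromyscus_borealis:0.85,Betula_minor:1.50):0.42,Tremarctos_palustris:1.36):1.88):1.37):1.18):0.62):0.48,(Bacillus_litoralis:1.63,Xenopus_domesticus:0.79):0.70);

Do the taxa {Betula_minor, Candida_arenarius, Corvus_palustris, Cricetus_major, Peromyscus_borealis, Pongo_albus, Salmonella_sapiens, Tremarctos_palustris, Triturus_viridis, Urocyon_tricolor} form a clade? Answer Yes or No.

Yes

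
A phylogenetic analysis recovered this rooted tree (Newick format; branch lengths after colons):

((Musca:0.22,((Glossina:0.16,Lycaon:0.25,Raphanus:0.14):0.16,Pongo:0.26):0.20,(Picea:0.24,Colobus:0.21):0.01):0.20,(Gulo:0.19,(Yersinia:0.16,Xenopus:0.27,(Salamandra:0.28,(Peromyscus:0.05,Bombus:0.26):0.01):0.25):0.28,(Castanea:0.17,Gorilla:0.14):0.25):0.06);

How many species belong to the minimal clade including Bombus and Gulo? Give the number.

8

The MRCA of Bombus and Gulo is the node subtending (Gulo,(Yersinia,Xenopus,(Salamandra,(Peromyscus,Bombus))),(Castanea,Gorilla)).
That clade contains 8 terminal taxa: Bombus, Castanea, Gorilla, Gulo, Peromyscus, Salamandra, Xenopus, Yersinia.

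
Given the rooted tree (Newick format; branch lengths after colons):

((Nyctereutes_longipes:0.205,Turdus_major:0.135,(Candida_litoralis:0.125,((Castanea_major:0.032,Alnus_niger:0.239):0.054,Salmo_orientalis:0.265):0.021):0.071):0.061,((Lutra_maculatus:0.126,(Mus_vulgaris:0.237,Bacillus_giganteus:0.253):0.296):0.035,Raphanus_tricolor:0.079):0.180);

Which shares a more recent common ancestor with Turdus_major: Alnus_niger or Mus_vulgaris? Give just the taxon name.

Alnus_niger

The MRCA of Turdus_major and Alnus_niger subtends (Nyctereutes_longipes,Turdus_major,(Candida_litoralis,((Castanea_major,Alnus_niger),Salmo_orientalis))) (6 taxa).
The MRCA of Turdus_major and Mus_vulgaris is the root, subtending the entire tree (10 taxa).
The first is nested inside the second, so Turdus_major shares a more recent common ancestor with Alnus_niger.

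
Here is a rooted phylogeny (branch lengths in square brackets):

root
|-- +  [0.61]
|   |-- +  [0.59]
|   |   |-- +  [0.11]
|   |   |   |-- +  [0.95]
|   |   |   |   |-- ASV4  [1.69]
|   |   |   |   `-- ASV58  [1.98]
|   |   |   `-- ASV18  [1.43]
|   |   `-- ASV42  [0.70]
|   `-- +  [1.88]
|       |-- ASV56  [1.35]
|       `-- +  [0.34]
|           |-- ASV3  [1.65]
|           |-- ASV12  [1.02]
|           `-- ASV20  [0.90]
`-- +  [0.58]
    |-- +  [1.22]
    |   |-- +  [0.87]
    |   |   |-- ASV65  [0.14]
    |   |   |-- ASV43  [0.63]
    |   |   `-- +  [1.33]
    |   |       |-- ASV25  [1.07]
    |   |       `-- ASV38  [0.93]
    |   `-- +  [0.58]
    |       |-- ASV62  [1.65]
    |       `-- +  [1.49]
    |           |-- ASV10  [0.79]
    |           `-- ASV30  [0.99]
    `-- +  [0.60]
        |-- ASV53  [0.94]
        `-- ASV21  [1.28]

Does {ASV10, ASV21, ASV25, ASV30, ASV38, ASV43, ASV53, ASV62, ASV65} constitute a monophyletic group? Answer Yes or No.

The most recent common ancestor of these taxa subtends (((ASV65,ASV43,(ASV25,ASV38)),(ASV62,(ASV10,ASV30))),(ASV53,ASV21)).
That clade has exactly 9 tips — every listed taxon and nothing else — so the group is monophyletic.

Yes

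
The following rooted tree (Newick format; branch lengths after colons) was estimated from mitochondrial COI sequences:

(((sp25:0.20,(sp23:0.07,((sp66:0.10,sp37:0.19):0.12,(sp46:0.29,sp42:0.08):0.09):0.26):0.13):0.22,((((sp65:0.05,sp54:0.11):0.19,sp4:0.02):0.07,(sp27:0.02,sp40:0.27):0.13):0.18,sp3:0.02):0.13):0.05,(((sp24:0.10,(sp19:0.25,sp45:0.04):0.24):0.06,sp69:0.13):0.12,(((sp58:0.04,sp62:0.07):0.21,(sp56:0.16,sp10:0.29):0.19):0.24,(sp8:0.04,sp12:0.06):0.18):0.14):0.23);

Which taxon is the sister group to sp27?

sp40

sp27 attaches to the tree at the node subtending (sp27,sp40).
The other lineage descending from that same node — the sister group — is the single tip sp40.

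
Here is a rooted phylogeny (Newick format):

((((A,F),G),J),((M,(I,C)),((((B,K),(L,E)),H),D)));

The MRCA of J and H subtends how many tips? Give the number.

The MRCA of J and H is the root, so the clade is the entire tree.
That clade contains 13 terminal taxa: A, B, C, D, E, F, G, H, I, J, K, L, M.

13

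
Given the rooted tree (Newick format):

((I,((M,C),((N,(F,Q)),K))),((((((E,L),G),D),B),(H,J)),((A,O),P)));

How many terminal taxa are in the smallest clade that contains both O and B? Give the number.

10

The MRCA of O and B is the node subtending ((((((E,L),G),D),B),(H,J)),((A,O),P)).
That clade contains 10 terminal taxa: A, B, D, E, G, H, J, L, O, P.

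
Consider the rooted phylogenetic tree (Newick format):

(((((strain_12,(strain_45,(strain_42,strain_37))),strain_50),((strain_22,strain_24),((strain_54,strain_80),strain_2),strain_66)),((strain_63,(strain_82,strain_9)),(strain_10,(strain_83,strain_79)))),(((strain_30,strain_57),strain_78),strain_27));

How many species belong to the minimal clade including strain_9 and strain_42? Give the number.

The MRCA of strain_9 and strain_42 is the node subtending ((((strain_12,(strain_45,(strain_42,strain_37))),strain_50),((strain_22,strain_24),((strain_54,strain_80),strain_2),strain_66)),((strain_63,(strain_82,strain_9)),(strain_10,(strain_83,strain_79)))).
That clade contains 17 terminal taxa: strain_10, strain_12, strain_2, strain_22, strain_24, strain_37, strain_42, strain_45, strain_50, strain_54, strain_63, strain_66, strain_79, strain_80, strain_82, strain_83, strain_9.

17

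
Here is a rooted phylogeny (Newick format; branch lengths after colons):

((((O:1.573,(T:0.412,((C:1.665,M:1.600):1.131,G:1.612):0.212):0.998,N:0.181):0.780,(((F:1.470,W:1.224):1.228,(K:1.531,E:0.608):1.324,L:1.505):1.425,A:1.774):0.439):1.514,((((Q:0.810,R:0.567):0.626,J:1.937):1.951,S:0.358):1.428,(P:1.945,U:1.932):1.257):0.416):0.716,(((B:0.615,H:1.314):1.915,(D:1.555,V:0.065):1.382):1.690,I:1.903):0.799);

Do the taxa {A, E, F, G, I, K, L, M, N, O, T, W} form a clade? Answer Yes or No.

The MRCA of the listed taxa is the root, so the smallest clade containing them is the whole tree.
That clade also contains B, C, D, H, J, P, Q, R, S, U, V, which are not in the proposed group, so the group is not monophyletic.

No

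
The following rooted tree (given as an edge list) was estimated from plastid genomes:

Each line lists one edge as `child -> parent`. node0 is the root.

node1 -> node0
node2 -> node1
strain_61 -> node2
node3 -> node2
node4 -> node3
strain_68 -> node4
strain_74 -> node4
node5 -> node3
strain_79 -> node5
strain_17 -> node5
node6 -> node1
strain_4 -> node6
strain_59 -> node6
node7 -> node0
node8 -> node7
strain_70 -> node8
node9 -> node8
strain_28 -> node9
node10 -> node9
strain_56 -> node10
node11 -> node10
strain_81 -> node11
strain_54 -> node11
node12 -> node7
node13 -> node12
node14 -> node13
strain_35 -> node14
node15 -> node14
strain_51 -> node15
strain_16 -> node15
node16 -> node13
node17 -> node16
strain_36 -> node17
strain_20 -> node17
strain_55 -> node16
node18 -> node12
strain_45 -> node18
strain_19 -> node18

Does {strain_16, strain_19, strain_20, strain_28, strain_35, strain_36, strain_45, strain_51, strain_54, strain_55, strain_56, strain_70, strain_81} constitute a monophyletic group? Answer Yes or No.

Yes

The most recent common ancestor of these taxa subtends ((strain_70,(strain_28,(strain_56,(strain_81,strain_54)))),(((strain_35,(strain_51,strain_16)),((strain_36,strain_20),strain_55)),(strain_45,strain_19))).
That clade has exactly 13 tips — every listed taxon and nothing else — so the group is monophyletic.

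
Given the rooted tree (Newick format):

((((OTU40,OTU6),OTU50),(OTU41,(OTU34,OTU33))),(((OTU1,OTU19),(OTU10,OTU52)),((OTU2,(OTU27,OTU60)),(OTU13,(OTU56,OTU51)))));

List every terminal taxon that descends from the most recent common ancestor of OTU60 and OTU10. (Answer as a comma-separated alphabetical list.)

OTU1, OTU10, OTU13, OTU19, OTU2, OTU27, OTU51, OTU52, OTU56, OTU60

Tracing OTU60: it sits inside (OTU27,OTU60).
Tracing OTU10: it sits inside (OTU10,OTU52).
The smallest clade enclosing both is (((OTU1,OTU19),(OTU10,OTU52)),((OTU2,(OTU27,OTU60)),(OTU13,(OTU56,OTU51)))); the answer is its 10 terminal taxa in alphabetical order.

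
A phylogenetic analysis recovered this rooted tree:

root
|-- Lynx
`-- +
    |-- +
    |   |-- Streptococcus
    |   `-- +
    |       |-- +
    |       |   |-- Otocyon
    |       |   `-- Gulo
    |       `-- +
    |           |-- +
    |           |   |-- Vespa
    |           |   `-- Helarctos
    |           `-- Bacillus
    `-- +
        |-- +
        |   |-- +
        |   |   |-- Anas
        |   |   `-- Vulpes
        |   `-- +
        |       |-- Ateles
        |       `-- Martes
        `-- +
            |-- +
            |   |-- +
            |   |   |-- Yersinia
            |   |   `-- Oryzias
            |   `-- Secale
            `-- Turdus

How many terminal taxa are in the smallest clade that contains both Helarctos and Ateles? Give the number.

14

The MRCA of Helarctos and Ateles is the node subtending ((Streptococcus,((Otocyon,Gulo),((Vespa,Helarctos),Bacillus))),(((Anas,Vulpes),(Ateles,Martes)),(((Yersinia,Oryzias),Secale),Turdus))).
That clade contains 14 terminal taxa: Anas, Ateles, Bacillus, Gulo, Helarctos, Martes, Oryzias, Otocyon, Secale, Streptococcus, Turdus, Vespa, Vulpes, Yersinia.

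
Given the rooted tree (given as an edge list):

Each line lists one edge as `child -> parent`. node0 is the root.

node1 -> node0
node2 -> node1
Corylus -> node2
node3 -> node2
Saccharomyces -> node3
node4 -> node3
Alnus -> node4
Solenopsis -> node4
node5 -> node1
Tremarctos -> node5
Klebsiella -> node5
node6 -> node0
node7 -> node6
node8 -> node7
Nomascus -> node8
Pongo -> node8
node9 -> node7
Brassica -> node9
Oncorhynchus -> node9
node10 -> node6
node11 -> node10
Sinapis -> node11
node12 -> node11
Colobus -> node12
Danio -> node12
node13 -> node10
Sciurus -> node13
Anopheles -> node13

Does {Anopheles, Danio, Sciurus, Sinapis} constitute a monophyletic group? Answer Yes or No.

No

The MRCA of the listed taxa subtends ((Sinapis,(Colobus,Danio)),(Sciurus,Anopheles)).
That clade also contains Colobus, which is not in the proposed group, so the group is not monophyletic.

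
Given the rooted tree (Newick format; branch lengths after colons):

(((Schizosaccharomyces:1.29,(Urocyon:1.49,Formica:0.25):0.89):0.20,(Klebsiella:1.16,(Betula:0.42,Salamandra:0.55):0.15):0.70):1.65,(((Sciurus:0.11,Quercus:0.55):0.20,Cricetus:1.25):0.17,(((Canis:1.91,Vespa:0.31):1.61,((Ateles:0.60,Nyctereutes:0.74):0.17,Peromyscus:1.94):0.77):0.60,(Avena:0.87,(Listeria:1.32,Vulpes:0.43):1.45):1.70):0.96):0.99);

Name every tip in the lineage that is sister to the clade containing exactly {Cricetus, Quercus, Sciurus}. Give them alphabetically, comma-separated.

The clade containing exactly {Cricetus, Quercus, Sciurus} attaches to the tree at the node subtending (((Sciurus,Quercus),Cricetus),(((Canis,Vespa),((Ateles,Nyctereutes),Peromyscus)),(Avena,(Listeria,Vulpes)))).
The other lineage descending from that same node — the sister group — is (((Canis,Vespa),((Ateles,Nyctereutes),Peromyscus)),(Avena,(Listeria,Vulpes))); its 8 tips in alphabetical order are the answer.

Ateles, Avena, Canis, Listeria, Nyctereutes, Peromyscus, Vespa, Vulpes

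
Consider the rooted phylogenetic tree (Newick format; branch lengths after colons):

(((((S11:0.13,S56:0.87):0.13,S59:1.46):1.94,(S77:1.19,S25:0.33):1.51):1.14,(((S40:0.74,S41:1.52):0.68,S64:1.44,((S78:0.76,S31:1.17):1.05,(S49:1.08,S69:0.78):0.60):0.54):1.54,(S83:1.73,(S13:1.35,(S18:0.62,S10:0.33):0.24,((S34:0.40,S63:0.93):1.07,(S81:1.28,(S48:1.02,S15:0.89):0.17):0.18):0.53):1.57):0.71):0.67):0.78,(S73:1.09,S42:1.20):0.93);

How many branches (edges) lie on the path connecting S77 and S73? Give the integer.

6

The MRCA of S77 and S73 is the root of the tree.
From S77 up to that node: 4 branches. From S73 up to the same node: 2 branches. Total: 4 + 2 = 6.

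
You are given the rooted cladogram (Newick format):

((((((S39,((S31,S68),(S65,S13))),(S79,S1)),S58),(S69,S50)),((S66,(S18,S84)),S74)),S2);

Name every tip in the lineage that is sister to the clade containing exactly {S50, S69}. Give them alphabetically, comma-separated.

S1, S13, S31, S39, S58, S65, S68, S79

The clade containing exactly {S50, S69} attaches to the tree at the node subtending ((((S39,((S31,S68),(S65,S13))),(S79,S1)),S58),(S69,S50)).
The other lineage descending from that same node — the sister group — is (((S39,((S31,S68),(S65,S13))),(S79,S1)),S58); its 8 tips in alphabetical order are the answer.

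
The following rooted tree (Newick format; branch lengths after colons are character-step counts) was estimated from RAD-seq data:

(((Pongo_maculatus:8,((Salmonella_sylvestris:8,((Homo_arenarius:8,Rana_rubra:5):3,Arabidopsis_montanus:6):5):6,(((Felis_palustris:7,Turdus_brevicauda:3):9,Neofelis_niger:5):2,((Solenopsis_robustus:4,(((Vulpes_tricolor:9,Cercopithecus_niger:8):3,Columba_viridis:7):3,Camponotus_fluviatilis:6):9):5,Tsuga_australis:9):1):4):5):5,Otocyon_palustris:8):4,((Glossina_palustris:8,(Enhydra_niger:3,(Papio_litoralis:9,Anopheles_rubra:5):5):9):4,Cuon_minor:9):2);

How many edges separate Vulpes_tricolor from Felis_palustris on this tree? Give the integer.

The MRCA of Vulpes_tricolor and Felis_palustris is the node subtending (((Felis_palustris,Turdus_brevicauda),Neofelis_niger),((Solenopsis_robustus,(((Vulpes_tricolor,Cercopithecus_niger),Columba_viridis),Camponotus_fluviatilis)),Tsuga_australis)).
From Vulpes_tricolor up to that node: 6 branches. From Felis_palustris up to the same node: 3 branches. Total: 6 + 3 = 9.

9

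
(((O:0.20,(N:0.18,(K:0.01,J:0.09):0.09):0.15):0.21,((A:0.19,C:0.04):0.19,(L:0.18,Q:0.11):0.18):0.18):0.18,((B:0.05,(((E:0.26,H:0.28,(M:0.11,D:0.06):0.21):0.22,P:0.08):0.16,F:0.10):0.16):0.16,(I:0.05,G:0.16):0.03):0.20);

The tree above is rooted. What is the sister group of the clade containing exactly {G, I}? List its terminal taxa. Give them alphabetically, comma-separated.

The clade containing exactly {G, I} attaches to the tree at the node subtending ((B,(((E,H,(M,D)),P),F)),(I,G)).
The other lineage descending from that same node — the sister group — is (B,(((E,H,(M,D)),P),F)); its 7 tips in alphabetical order are the answer.

B, D, E, F, H, M, P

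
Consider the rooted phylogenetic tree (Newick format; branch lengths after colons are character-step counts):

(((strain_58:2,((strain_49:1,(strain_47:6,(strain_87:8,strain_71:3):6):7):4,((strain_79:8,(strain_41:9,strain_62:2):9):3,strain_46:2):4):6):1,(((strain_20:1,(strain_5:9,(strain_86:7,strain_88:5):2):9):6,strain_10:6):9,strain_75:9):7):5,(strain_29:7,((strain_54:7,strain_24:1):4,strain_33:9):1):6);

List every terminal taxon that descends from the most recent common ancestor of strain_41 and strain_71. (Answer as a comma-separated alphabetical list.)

strain_41, strain_46, strain_47, strain_49, strain_62, strain_71, strain_79, strain_87

Tracing strain_41: it sits inside (strain_41,strain_62).
Tracing strain_71: it sits inside (strain_87,strain_71).
The smallest clade enclosing both is ((strain_49,(strain_47,(strain_87,strain_71))),((strain_79,(strain_41,strain_62)),strain_46)); the answer is its 8 terminal taxa in alphabetical order.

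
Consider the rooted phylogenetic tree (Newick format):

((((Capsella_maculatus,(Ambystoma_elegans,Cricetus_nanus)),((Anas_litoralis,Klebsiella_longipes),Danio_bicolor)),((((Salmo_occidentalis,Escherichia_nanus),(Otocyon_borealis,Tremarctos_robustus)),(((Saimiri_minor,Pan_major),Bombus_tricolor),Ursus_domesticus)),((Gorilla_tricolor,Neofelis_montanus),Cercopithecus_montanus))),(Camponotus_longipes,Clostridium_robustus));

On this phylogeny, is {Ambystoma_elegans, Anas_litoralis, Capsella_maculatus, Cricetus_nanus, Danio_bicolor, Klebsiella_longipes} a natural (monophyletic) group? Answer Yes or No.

Yes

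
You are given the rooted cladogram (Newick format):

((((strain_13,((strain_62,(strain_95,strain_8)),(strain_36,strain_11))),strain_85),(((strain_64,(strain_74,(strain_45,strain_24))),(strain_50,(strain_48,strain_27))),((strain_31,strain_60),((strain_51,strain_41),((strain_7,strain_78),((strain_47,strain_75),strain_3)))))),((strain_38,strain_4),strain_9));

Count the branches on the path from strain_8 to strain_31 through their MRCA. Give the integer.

10

The MRCA of strain_8 and strain_31 is the node subtending (((strain_13,((strain_62,(strain_95,strain_8)),(strain_36,strain_11))),strain_85),(((strain_64,(strain_74,(strain_45,strain_24))),(strain_50,(strain_48,strain_27))),((strain_31,strain_60),((strain_51,strain_41),((strain_7,strain_78),((strain_47,strain_75),strain_3)))))).
From strain_8 up to that node: 6 branches. From strain_31 up to the same node: 4 branches. Total: 6 + 4 = 10.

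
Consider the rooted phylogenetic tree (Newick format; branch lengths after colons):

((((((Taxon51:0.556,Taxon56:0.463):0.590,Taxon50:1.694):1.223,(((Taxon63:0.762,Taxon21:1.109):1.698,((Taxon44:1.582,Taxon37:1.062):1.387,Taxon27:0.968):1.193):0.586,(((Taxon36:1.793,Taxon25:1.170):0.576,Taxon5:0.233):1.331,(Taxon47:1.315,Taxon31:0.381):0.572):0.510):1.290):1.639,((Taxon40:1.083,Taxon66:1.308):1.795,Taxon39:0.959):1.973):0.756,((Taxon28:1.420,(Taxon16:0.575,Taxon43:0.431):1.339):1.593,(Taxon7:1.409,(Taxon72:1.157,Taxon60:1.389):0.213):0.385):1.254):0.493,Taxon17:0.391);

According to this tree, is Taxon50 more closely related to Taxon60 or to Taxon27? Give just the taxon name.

Taxon27

The MRCA of Taxon50 and Taxon27 subtends (((Taxon51,Taxon56),Taxon50),(((Taxon63,Taxon21),((Taxon44,Taxon37),Taxon27)),(((Taxon36,Taxon25),Taxon5),(Taxon47,Taxon31)))) (13 taxa).
The MRCA of Taxon50 and Taxon60 subtends (((((Taxon51,Taxon56),Taxon50),(((Taxon63,Taxon21),((Taxon44,Taxon37),Taxon27)),(((Taxon36,Taxon25),Taxon5),(Taxon47,Taxon31)))),((Taxon40,Taxon66),Taxon39)),((Taxon28,(Taxon16,Taxon43)),(Taxon7,(Taxon72,Taxon60)))) (22 taxa).
The first is nested inside the second, so Taxon50 shares a more recent common ancestor with Taxon27.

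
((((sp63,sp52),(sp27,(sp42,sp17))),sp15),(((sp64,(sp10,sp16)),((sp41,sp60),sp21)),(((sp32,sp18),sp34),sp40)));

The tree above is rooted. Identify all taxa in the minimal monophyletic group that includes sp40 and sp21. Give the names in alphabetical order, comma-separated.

Tracing sp40: it sits inside (((sp32,sp18),sp34),sp40).
Tracing sp21: it sits inside ((sp41,sp60),sp21).
The smallest clade enclosing both is (((sp64,(sp10,sp16)),((sp41,sp60),sp21)),(((sp32,sp18),sp34),sp40)); the answer is its 10 terminal taxa in alphabetical order.

sp10, sp16, sp18, sp21, sp32, sp34, sp40, sp41, sp60, sp64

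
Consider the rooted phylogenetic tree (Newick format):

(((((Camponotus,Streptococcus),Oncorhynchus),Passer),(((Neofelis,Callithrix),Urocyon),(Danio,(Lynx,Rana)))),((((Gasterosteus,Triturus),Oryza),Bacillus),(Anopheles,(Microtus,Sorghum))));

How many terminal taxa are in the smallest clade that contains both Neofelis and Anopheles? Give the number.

17

The MRCA of Neofelis and Anopheles is the root, so the clade is the entire tree.
That clade contains 17 terminal taxa: Anopheles, Bacillus, Callithrix, Camponotus, Danio, Gasterosteus, Lynx, Microtus, Neofelis, Oncorhynchus, Oryza, Passer, Rana, Sorghum, Streptococcus, Triturus, Urocyon.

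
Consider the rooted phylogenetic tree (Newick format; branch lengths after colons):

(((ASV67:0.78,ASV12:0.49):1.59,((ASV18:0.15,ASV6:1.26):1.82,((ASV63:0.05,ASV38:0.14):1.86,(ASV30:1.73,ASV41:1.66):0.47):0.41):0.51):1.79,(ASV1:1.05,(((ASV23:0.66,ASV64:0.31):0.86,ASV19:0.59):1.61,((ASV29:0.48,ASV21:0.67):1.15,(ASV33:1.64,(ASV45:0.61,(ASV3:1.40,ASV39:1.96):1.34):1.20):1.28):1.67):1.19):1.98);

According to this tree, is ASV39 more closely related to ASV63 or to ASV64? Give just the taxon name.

The MRCA of ASV39 and ASV64 subtends (((ASV23,ASV64),ASV19),((ASV29,ASV21),(ASV33,(ASV45,(ASV3,ASV39))))) (9 taxa).
The MRCA of ASV39 and ASV63 is the root, subtending the entire tree (18 taxa).
The first is nested inside the second, so ASV39 shares a more recent common ancestor with ASV64.

ASV64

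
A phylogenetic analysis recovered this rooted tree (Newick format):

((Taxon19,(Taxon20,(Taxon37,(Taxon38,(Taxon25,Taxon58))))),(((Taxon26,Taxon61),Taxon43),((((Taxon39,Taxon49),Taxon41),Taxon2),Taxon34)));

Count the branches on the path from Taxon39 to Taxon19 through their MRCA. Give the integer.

The MRCA of Taxon39 and Taxon19 is the root of the tree.
From Taxon39 up to that node: 6 branches. From Taxon19 up to the same node: 2 branches. Total: 6 + 2 = 8.

8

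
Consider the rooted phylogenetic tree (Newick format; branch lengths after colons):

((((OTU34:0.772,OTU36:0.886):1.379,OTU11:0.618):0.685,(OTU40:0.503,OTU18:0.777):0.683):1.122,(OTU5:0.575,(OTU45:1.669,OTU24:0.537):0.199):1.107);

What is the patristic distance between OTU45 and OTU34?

The path runs OTU45 → … → MRCA → … → OTU34; the MRCA is the root of the tree.
Branch lengths along that path: 1.669 + 0.199 + 1.107 + 1.122 + 0.685 + 1.379 + 0.772 = 6.933.

6.933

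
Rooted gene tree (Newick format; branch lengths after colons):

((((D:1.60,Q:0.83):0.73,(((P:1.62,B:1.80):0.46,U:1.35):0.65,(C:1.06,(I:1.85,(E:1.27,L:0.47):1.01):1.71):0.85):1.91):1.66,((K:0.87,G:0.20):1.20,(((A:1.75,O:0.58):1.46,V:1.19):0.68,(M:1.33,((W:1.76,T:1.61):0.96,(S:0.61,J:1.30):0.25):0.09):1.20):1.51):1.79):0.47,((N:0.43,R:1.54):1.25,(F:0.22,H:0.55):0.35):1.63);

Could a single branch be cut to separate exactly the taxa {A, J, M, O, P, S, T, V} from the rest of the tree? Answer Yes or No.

No

The MRCA of the listed taxa subtends (((D,Q),(((P,B),U),(C,(I,(E,L))))),((K,G),(((A,O),V),(M,((W,T),(S,J)))))).
That clade also contains B, C, D, E, G, I, K, L, Q, U, W, which are not in the proposed group, so the group is not monophyletic.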